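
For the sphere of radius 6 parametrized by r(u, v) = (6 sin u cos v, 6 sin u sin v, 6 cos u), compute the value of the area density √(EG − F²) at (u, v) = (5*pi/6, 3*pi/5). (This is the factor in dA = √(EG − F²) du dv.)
√(EG − F²)|_{(5*pi/6, 3*pi/5)} = 18

E = 36, F = 0, G = 36*sin(u)^2, so EG − F² = 1296*sin(u)^2. Taking the positive square root: √(EG − F²) = 36*Abs(sin(u)). At (u, v) = (5*pi/6, 3*pi/5): 18.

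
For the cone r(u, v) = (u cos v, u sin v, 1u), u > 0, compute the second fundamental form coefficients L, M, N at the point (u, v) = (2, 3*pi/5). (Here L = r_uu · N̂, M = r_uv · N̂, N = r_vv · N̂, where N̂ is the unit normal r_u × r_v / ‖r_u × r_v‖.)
L = 0;  M = 0;  N = sqrt(2)

Compute the unit normal N̂(u, v) = (-sqrt(2)*u*cos(v)/(2*Abs(u)), -sqrt(2)*u*sin(v)/(2*Abs(u)), sqrt(2)*u/(2*Abs(u))), and the second partials r_uu, r_uv, r_vv. Take dot products:
  L(u, v) = r_uu · N̂ = 0,
  M(u, v) = r_uv · N̂ = 0,
  N(u, v) = r_vv · N̂ = sqrt(2)*u^2/(2*Abs(u)).
Evaluating at (u, v) = (2, 3*pi/5):
  L = 0, M = 0, N = sqrt(2).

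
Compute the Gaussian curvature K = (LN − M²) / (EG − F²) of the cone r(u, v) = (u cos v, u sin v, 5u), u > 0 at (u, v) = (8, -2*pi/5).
K = 0

Coefficients of the first fundamental form: E = 26, F = 0, G = u^2.
Coefficients of the second fundamental form: L = 0, M = 0, N = 5*sqrt(26)*u^2/(26*Abs(u)).
Assemble K = (LN − M²)/(EG − F²) = 0. At (u, v) = (8, -2*pi/5): K = 0.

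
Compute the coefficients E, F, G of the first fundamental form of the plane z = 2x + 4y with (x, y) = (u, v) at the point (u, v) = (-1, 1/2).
E = 5;  F = 8;  G = 17

Partials: r_u = (1, 0, 2), r_v = (0, 1, 4). As functions of (u, v):
  E = r_u · r_u = 5,
  F = r_u · r_v = 8,
  G = r_v · r_v = 17.
Evaluating at (u, v) = (-1, 1/2): E = 5, F = 8, G = 17.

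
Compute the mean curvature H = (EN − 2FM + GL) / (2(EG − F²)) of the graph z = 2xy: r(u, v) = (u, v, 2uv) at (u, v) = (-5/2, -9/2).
H = -90*sqrt(107)/11449

With E = 4*v^2 + 1, F = 4*u*v, G = 4*u^2 + 1, L = 0, M = 2/sqrt(4*u^2 + 4*v^2 + 1), N = 0, assemble
  H = (EN − 2FM + GL) / (2(EG − F²)) = -8*u*v/(4*u^2 + 4*v^2 + 1)^(3/2).
At (u, v) = (-5/2, -9/2): H = -90*sqrt(107)/11449.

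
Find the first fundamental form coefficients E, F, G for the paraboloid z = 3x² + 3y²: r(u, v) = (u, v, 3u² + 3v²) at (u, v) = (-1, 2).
E = 37;  F = -72;  G = 145

Partials: r_u = (1, 0, 6*u), r_v = (0, 1, 6*v). As functions of (u, v):
  E = r_u · r_u = 36*u^2 + 1,
  F = r_u · r_v = 36*u*v,
  G = r_v · r_v = 36*v^2 + 1.
Evaluating at (u, v) = (-1, 2): E = 37, F = -72, G = 145.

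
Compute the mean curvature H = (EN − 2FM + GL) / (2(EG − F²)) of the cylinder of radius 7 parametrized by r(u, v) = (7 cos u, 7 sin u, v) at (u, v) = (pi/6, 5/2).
H = -1/14

With E = 49, F = 0, G = 1, L = -7, M = 0, N = 0, assemble
  H = (EN − 2FM + GL) / (2(EG − F²)) = -1/14.
At (u, v) = (pi/6, 5/2): H = -1/14.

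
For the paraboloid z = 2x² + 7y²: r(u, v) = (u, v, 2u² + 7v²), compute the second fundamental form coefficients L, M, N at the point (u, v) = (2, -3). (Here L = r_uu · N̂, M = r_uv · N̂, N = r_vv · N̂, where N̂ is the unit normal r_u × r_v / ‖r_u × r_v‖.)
L = 4*sqrt(1829)/1829;  M = 0;  N = 14*sqrt(1829)/1829

Compute the unit normal N̂(u, v) = (-4*u/sqrt(16*u^2 + 196*v^2 + 1), -14*v/sqrt(16*u^2 + 196*v^2 + 1), 1/sqrt(16*u^2 + 196*v^2 + 1)), and the second partials r_uu, r_uv, r_vv. Take dot products:
  L(u, v) = r_uu · N̂ = 4/sqrt(16*u^2 + 196*v^2 + 1),
  M(u, v) = r_uv · N̂ = 0,
  N(u, v) = r_vv · N̂ = 14/sqrt(16*u^2 + 196*v^2 + 1).
Evaluating at (u, v) = (2, -3):
  L = 4*sqrt(1829)/1829, M = 0, N = 14*sqrt(1829)/1829.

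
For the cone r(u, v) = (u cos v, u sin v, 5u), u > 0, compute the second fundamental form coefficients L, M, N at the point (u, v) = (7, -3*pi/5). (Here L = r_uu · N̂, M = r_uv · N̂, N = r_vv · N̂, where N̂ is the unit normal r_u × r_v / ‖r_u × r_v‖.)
L = 0;  M = 0;  N = 35*sqrt(26)/26

Compute the unit normal N̂(u, v) = (-5*sqrt(26)*u*cos(v)/(26*Abs(u)), -5*sqrt(26)*u*sin(v)/(26*Abs(u)), sqrt(26)*u/(26*Abs(u))), and the second partials r_uu, r_uv, r_vv. Take dot products:
  L(u, v) = r_uu · N̂ = 0,
  M(u, v) = r_uv · N̂ = 0,
  N(u, v) = r_vv · N̂ = 5*sqrt(26)*u^2/(26*Abs(u)).
Evaluating at (u, v) = (7, -3*pi/5):
  L = 0, M = 0, N = 35*sqrt(26)/26.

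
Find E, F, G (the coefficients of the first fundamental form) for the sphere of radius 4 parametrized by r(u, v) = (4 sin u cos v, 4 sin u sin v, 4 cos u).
E = 16;  F = 0;  G = 16*sin(u)^2

Compute partials: r_u = (4*cos(u)*cos(v), 4*sin(v)*cos(u), -4*sin(u)), r_v = (-4*sin(u)*sin(v), 4*sin(u)*cos(v), 0). Then
  E = r_u · r_u = 16,
  F = r_u · r_v = 0,
  G = r_v · r_v = 16*sin(u)^2.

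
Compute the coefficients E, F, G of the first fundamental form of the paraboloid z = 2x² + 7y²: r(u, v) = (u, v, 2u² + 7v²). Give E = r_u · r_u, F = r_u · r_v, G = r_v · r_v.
E = 16*u^2 + 1;  F = 56*u*v;  G = 196*v^2 + 1

Compute partials: r_u = (1, 0, 4*u), r_v = (0, 1, 14*v). Then
  E = r_u · r_u = 16*u^2 + 1,
  F = r_u · r_v = 56*u*v,
  G = r_v · r_v = 196*v^2 + 1.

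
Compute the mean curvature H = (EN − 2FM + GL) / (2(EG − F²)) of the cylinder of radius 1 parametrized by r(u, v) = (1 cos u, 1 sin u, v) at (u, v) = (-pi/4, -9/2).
H = -1/2

With E = 1, F = 0, G = 1, L = -1, M = 0, N = 0, assemble
  H = (EN − 2FM + GL) / (2(EG − F²)) = -1/2.
At (u, v) = (-pi/4, -9/2): H = -1/2.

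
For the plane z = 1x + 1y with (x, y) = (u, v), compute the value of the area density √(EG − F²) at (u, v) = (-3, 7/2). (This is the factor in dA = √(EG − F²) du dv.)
√(EG − F²)|_{(-3, 7/2)} = sqrt(3)

E = 2, F = 1, G = 2, so EG − F² = 3. Taking the positive square root: √(EG − F²) = sqrt(3). At (u, v) = (-3, 7/2): sqrt(3).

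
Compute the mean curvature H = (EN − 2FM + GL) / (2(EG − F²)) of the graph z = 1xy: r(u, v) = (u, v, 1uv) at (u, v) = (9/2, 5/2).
H = -9*sqrt(110)/1210

With E = v^2 + 1, F = u*v, G = u^2 + 1, L = 0, M = 1/sqrt(u^2 + v^2 + 1), N = 0, assemble
  H = (EN − 2FM + GL) / (2(EG − F²)) = -u*v/(u^2 + v^2 + 1)^(3/2).
At (u, v) = (9/2, 5/2): H = -9*sqrt(110)/1210.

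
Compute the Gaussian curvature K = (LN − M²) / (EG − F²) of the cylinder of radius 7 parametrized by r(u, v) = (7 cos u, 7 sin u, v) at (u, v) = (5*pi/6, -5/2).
K = 0

Coefficients of the first fundamental form: E = 49, F = 0, G = 1.
Coefficients of the second fundamental form: L = -7, M = 0, N = 0.
Assemble K = (LN − M²)/(EG − F²) = 0. At (u, v) = (5*pi/6, -5/2): K = 0.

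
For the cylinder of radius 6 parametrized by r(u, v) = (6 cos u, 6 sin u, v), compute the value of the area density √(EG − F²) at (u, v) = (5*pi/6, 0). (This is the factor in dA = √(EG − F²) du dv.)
√(EG − F²)|_{(5*pi/6, 0)} = 6

E = 36, F = 0, G = 1, so EG − F² = 36. Taking the positive square root: √(EG − F²) = 6. At (u, v) = (5*pi/6, 0): 6.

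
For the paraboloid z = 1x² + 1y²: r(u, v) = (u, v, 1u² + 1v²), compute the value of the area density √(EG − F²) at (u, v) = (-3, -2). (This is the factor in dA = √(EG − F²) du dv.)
√(EG − F²)|_{(-3, -2)} = sqrt(53)

E = 4*u^2 + 1, F = 4*u*v, G = 4*v^2 + 1, so EG − F² = 4*u^2 + 4*v^2 + 1. Taking the positive square root: √(EG − F²) = sqrt(4*u^2 + 4*v^2 + 1). At (u, v) = (-3, -2): sqrt(53).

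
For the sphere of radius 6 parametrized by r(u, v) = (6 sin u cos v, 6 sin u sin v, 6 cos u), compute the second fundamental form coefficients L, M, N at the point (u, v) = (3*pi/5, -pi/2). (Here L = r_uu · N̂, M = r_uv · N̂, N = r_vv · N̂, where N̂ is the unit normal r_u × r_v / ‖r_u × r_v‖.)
L = -6;  M = 0;  N = -15/4 - 3*sqrt(5)/4

Compute the unit normal N̂(u, v) = (sin(u)^2*cos(v)/Abs(sin(u)), sin(u)^2*sin(v)/Abs(sin(u)), sin(2*u)/(2*Abs(sin(u)))), and the second partials r_uu, r_uv, r_vv. Take dot products:
  L(u, v) = r_uu · N̂ = -6*sin(u)/Abs(sin(u)),
  M(u, v) = r_uv · N̂ = 0,
  N(u, v) = r_vv · N̂ = -6*sin(u)^3/Abs(sin(u)).
Evaluating at (u, v) = (3*pi/5, -pi/2):
  L = -6, M = 0, N = -15/4 - 3*sqrt(5)/4.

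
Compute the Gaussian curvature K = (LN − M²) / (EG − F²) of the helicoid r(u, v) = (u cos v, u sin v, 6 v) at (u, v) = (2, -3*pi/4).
K = -9/400

Coefficients of the first fundamental form: E = 1, F = 0, G = u^2 + 36.
Coefficients of the second fundamental form: L = 0, M = -6/sqrt(u^2 + 36), N = 0.
Assemble K = (LN − M²)/(EG − F²) = -36/(u^2 + 36)^2. At (u, v) = (2, -3*pi/4): K = -9/400.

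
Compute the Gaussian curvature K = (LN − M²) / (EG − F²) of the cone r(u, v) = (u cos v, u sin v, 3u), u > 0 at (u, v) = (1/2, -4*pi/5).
K = 0

Coefficients of the first fundamental form: E = 10, F = 0, G = u^2.
Coefficients of the second fundamental form: L = 0, M = 0, N = 3*sqrt(10)*u^2/(10*Abs(u)).
Assemble K = (LN − M²)/(EG − F²) = 0. At (u, v) = (1/2, -4*pi/5): K = 0.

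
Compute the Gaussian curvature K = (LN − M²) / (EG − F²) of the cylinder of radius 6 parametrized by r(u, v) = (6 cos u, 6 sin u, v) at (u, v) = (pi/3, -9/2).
K = 0

Coefficients of the first fundamental form: E = 36, F = 0, G = 1.
Coefficients of the second fundamental form: L = -6, M = 0, N = 0.
Assemble K = (LN − M²)/(EG − F²) = 0. At (u, v) = (pi/3, -9/2): K = 0.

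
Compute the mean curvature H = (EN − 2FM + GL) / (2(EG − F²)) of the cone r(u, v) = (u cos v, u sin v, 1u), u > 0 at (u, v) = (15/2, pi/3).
H = sqrt(2)/30

With E = 2, F = 0, G = u^2, L = 0, M = 0, N = sqrt(2)*u^2/(2*Abs(u)), assemble
  H = (EN − 2FM + GL) / (2(EG − F²)) = sqrt(2)/(4*Abs(u)).
At (u, v) = (15/2, pi/3): H = sqrt(2)/30.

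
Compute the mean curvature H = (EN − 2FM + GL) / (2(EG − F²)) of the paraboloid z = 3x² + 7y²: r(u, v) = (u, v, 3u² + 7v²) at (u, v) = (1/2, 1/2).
H = 220*sqrt(59)/3481

With E = 36*u^2 + 1, F = 84*u*v, G = 196*v^2 + 1, L = 6/sqrt(36*u^2 + 196*v^2 + 1), M = 0, N = 14/sqrt(36*u^2 + 196*v^2 + 1), assemble
  H = (EN − 2FM + GL) / (2(EG − F²)) = 2*(126*u^2 + 294*v^2 + 5)/(36*u^2 + 196*v^2 + 1)^(3/2).
At (u, v) = (1/2, 1/2): H = 220*sqrt(59)/3481.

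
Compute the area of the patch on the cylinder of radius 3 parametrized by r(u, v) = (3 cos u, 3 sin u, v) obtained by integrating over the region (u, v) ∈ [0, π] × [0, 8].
Area = 24*pi

Area = ∫∫ √(EG − F²) du dv with √(EG − F²) = 3. Integrating over [0, π] × [0, 8] gives 24*pi.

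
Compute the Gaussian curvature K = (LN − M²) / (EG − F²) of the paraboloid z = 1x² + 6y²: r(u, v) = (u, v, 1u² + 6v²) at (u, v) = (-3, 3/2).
K = 24/130321

Coefficients of the first fundamental form: E = 4*u^2 + 1, F = 24*u*v, G = 144*v^2 + 1.
Coefficients of the second fundamental form: L = 2/sqrt(4*u^2 + 144*v^2 + 1), M = 0, N = 12/sqrt(4*u^2 + 144*v^2 + 1).
Assemble K = (LN − M²)/(EG − F²) = 24/(16*u^4 + 1152*u^2*v^2 + 8*u^2 + 20736*v^4 + 288*v^2 + 1). At (u, v) = (-3, 3/2): K = 24/130321.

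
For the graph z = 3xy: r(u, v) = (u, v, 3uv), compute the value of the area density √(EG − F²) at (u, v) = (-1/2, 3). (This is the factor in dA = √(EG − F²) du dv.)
√(EG − F²)|_{(-1/2, 3)} = sqrt(337)/2

E = 9*v^2 + 1, F = 9*u*v, G = 9*u^2 + 1, so EG − F² = 9*u^2 + 9*v^2 + 1. Taking the positive square root: √(EG − F²) = sqrt(9*u^2 + 9*v^2 + 1). At (u, v) = (-1/2, 3): sqrt(337)/2.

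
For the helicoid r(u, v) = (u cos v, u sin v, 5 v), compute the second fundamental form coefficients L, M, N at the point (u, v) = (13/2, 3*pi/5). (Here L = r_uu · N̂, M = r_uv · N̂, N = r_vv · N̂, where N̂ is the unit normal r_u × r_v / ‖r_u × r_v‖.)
L = 0;  M = -10*sqrt(269)/269;  N = 0

Compute the unit normal N̂(u, v) = (5*sin(v)/sqrt(u^2 + 25), -5*cos(v)/sqrt(u^2 + 25), u/sqrt(u^2 + 25)), and the second partials r_uu, r_uv, r_vv. Take dot products:
  L(u, v) = r_uu · N̂ = 0,
  M(u, v) = r_uv · N̂ = -5/sqrt(u^2 + 25),
  N(u, v) = r_vv · N̂ = 0.
Evaluating at (u, v) = (13/2, 3*pi/5):
  L = 0, M = -10*sqrt(269)/269, N = 0.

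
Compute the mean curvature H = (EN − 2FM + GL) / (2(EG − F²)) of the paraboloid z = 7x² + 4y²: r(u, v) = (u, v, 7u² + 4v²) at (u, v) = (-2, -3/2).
H = 4155*sqrt(929)/863041

With E = 196*u^2 + 1, F = 112*u*v, G = 64*v^2 + 1, L = 14/sqrt(196*u^2 + 64*v^2 + 1), M = 0, N = 8/sqrt(196*u^2 + 64*v^2 + 1), assemble
  H = (EN − 2FM + GL) / (2(EG − F²)) = (784*u^2 + 448*v^2 + 11)/(196*u^2 + 64*v^2 + 1)^(3/2).
At (u, v) = (-2, -3/2): H = 4155*sqrt(929)/863041.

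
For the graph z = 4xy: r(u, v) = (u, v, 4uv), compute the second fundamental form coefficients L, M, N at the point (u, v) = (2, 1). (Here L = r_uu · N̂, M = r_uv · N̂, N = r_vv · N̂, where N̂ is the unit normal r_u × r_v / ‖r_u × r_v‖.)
L = 0;  M = 4/9;  N = 0

Compute the unit normal N̂(u, v) = (-4*v/sqrt(16*u^2 + 16*v^2 + 1), -4*u/sqrt(16*u^2 + 16*v^2 + 1), 1/sqrt(16*u^2 + 16*v^2 + 1)), and the second partials r_uu, r_uv, r_vv. Take dot products:
  L(u, v) = r_uu · N̂ = 0,
  M(u, v) = r_uv · N̂ = 4/sqrt(16*u^2 + 16*v^2 + 1),
  N(u, v) = r_vv · N̂ = 0.
Evaluating at (u, v) = (2, 1):
  L = 0, M = 4/9, N = 0.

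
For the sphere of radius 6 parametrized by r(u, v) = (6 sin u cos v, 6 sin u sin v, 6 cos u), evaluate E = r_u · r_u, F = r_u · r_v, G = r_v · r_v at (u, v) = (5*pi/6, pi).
E = 36;  F = 0;  G = 9

Partials: r_u = (6*cos(u)*cos(v), 6*sin(v)*cos(u), -6*sin(u)), r_v = (-6*sin(u)*sin(v), 6*sin(u)*cos(v), 0). As functions of (u, v):
  E = r_u · r_u = 36,
  F = r_u · r_v = 0,
  G = r_v · r_v = 36*sin(u)^2.
Evaluating at (u, v) = (5*pi/6, pi): E = 36, F = 0, G = 9.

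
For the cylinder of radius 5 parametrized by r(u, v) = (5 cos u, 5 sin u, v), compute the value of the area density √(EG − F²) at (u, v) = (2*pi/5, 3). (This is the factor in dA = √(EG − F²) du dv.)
√(EG − F²)|_{(2*pi/5, 3)} = 5

E = 25, F = 0, G = 1, so EG − F² = 25. Taking the positive square root: √(EG − F²) = 5. At (u, v) = (2*pi/5, 3): 5.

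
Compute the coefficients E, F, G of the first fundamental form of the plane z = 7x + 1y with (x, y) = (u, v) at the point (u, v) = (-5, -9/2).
E = 50;  F = 7;  G = 2

Partials: r_u = (1, 0, 7), r_v = (0, 1, 1). As functions of (u, v):
  E = r_u · r_u = 50,
  F = r_u · r_v = 7,
  G = r_v · r_v = 2.
Evaluating at (u, v) = (-5, -9/2): E = 50, F = 7, G = 2.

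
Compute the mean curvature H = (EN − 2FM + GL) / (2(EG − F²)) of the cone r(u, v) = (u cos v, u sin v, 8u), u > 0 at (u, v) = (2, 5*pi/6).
H = 2*sqrt(65)/65

With E = 65, F = 0, G = u^2, L = 0, M = 0, N = 8*sqrt(65)*u^2/(65*Abs(u)), assemble
  H = (EN − 2FM + GL) / (2(EG − F²)) = 4*sqrt(65)/(65*Abs(u)).
At (u, v) = (2, 5*pi/6): H = 2*sqrt(65)/65.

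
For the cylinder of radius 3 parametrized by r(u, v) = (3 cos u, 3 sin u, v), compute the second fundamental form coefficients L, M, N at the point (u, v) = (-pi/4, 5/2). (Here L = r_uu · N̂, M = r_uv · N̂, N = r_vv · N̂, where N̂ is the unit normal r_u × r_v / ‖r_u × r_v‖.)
L = -3;  M = 0;  N = 0

Compute the unit normal N̂(u, v) = (cos(u), sin(u), 0), and the second partials r_uu, r_uv, r_vv. Take dot products:
  L(u, v) = r_uu · N̂ = -3,
  M(u, v) = r_uv · N̂ = 0,
  N(u, v) = r_vv · N̂ = 0.
Evaluating at (u, v) = (-pi/4, 5/2):
  L = -3, M = 0, N = 0.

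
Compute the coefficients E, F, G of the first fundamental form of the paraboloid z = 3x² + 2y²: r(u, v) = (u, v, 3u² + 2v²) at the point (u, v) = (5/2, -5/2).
E = 226;  F = -150;  G = 101

Partials: r_u = (1, 0, 6*u), r_v = (0, 1, 4*v). As functions of (u, v):
  E = r_u · r_u = 36*u^2 + 1,
  F = r_u · r_v = 24*u*v,
  G = r_v · r_v = 16*v^2 + 1.
Evaluating at (u, v) = (5/2, -5/2): E = 226, F = -150, G = 101.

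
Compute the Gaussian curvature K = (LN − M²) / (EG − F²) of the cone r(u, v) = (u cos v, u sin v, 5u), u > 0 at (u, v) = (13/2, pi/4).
K = 0

Coefficients of the first fundamental form: E = 26, F = 0, G = u^2.
Coefficients of the second fundamental form: L = 0, M = 0, N = 5*sqrt(26)*u^2/(26*Abs(u)).
Assemble K = (LN − M²)/(EG − F²) = 0. At (u, v) = (13/2, pi/4): K = 0.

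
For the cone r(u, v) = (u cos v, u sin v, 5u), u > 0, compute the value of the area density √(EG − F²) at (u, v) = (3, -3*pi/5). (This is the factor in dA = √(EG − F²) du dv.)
√(EG − F²)|_{(3, -3*pi/5)} = 3*sqrt(26)

E = 26, F = 0, G = u^2, so EG − F² = 26*u^2. Taking the positive square root: √(EG − F²) = sqrt(26)*Abs(u). At (u, v) = (3, -3*pi/5): 3*sqrt(26).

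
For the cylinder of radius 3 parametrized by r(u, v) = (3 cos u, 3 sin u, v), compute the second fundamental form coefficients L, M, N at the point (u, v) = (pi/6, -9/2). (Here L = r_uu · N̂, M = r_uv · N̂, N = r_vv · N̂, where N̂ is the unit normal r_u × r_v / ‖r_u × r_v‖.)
L = -3;  M = 0;  N = 0

Compute the unit normal N̂(u, v) = (cos(u), sin(u), 0), and the second partials r_uu, r_uv, r_vv. Take dot products:
  L(u, v) = r_uu · N̂ = -3,
  M(u, v) = r_uv · N̂ = 0,
  N(u, v) = r_vv · N̂ = 0.
Evaluating at (u, v) = (pi/6, -9/2):
  L = -3, M = 0, N = 0.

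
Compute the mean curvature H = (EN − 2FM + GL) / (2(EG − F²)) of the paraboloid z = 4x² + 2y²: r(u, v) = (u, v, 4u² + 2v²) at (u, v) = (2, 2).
H = 86*sqrt(321)/11449

With E = 64*u^2 + 1, F = 32*u*v, G = 16*v^2 + 1, L = 8/sqrt(64*u^2 + 16*v^2 + 1), M = 0, N = 4/sqrt(64*u^2 + 16*v^2 + 1), assemble
  H = (EN − 2FM + GL) / (2(EG − F²)) = 2*(64*u^2 + 32*v^2 + 3)/(64*u^2 + 16*v^2 + 1)^(3/2).
At (u, v) = (2, 2): H = 86*sqrt(321)/11449.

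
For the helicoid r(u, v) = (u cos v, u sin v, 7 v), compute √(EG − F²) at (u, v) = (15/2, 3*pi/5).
√(EG − F²)|_{(15/2, 3*pi/5)} = sqrt(421)/2

E = 1, F = 0, G = u^2 + 49; EG − F² = u^2 + 49; √(EG − F²) = sqrt(u^2 + 49). At the given point: sqrt(421)/2.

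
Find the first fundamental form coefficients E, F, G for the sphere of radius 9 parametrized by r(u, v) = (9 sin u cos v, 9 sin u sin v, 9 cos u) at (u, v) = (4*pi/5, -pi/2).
E = 81;  F = 0;  G = 405/8 - 81*sqrt(5)/8

Partials: r_u = (9*cos(u)*cos(v), 9*sin(v)*cos(u), -9*sin(u)), r_v = (-9*sin(u)*sin(v), 9*sin(u)*cos(v), 0). As functions of (u, v):
  E = r_u · r_u = 81,
  F = r_u · r_v = 0,
  G = r_v · r_v = 81*sin(u)^2.
Evaluating at (u, v) = (4*pi/5, -pi/2): E = 81, F = 0, G = 405/8 - 81*sqrt(5)/8.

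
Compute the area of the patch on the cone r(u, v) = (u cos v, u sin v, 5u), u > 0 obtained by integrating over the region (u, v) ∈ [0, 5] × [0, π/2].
Area = 25*sqrt(26)*pi/4

Area = ∫∫ √(EG − F²) du dv with √(EG − F²) = sqrt(26)*Abs(u). Integrating over [0, 5] × [0, π/2] gives 25*sqrt(26)*pi/4.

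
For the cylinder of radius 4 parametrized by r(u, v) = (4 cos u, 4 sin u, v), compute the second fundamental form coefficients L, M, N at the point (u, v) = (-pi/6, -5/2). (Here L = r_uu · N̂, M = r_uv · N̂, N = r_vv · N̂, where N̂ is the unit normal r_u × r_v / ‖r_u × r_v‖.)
L = -4;  M = 0;  N = 0

Compute the unit normal N̂(u, v) = (cos(u), sin(u), 0), and the second partials r_uu, r_uv, r_vv. Take dot products:
  L(u, v) = r_uu · N̂ = -4,
  M(u, v) = r_uv · N̂ = 0,
  N(u, v) = r_vv · N̂ = 0.
Evaluating at (u, v) = (-pi/6, -5/2):
  L = -4, M = 0, N = 0.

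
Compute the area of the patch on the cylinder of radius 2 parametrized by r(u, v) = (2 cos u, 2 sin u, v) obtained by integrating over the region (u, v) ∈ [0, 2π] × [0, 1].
Area = 4*pi

Area = ∫∫ √(EG − F²) du dv with √(EG − F²) = 2. Integrating over [0, 2π] × [0, 1] gives 4*pi.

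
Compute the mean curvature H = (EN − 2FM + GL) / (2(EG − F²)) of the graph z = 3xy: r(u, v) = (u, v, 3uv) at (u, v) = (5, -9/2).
H = 4860*sqrt(1633)/2666689

With E = 9*v^2 + 1, F = 9*u*v, G = 9*u^2 + 1, L = 0, M = 3/sqrt(9*u^2 + 9*v^2 + 1), N = 0, assemble
  H = (EN − 2FM + GL) / (2(EG − F²)) = -27*u*v/(9*u^2 + 9*v^2 + 1)^(3/2).
At (u, v) = (5, -9/2): H = 4860*sqrt(1633)/2666689.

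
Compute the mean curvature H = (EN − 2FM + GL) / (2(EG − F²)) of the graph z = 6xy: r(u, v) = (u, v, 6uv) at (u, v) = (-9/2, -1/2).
H = -486*sqrt(739)/546121

With E = 36*v^2 + 1, F = 36*u*v, G = 36*u^2 + 1, L = 0, M = 6/sqrt(36*u^2 + 36*v^2 + 1), N = 0, assemble
  H = (EN − 2FM + GL) / (2(EG − F²)) = -216*u*v/(36*u^2 + 36*v^2 + 1)^(3/2).
At (u, v) = (-9/2, -1/2): H = -486*sqrt(739)/546121.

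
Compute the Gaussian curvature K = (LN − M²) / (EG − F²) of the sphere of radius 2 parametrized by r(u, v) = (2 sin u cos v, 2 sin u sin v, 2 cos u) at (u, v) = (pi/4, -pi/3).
K = 1/4

Coefficients of the first fundamental form: E = 4, F = 0, G = 4*sin(u)^2.
Coefficients of the second fundamental form: L = -2*sin(u)/Abs(sin(u)), M = 0, N = -2*sin(u)^3/Abs(sin(u)).
Assemble K = (LN − M²)/(EG − F²) = 1/4. At (u, v) = (pi/4, -pi/3): K = 1/4.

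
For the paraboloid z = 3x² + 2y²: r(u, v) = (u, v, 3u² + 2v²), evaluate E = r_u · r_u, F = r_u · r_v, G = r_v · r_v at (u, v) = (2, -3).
E = 145;  F = -144;  G = 145

Partials: r_u = (1, 0, 6*u), r_v = (0, 1, 4*v). As functions of (u, v):
  E = r_u · r_u = 36*u^2 + 1,
  F = r_u · r_v = 24*u*v,
  G = r_v · r_v = 16*v^2 + 1.
Evaluating at (u, v) = (2, -3): E = 145, F = -144, G = 145.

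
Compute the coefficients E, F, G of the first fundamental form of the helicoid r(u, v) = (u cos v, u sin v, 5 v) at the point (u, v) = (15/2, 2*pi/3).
E = 1;  F = 0;  G = 325/4

Partials: r_u = (cos(v), sin(v), 0), r_v = (-u*sin(v), u*cos(v), 5). As functions of (u, v):
  E = r_u · r_u = 1,
  F = r_u · r_v = 0,
  G = r_v · r_v = u^2 + 25.
Evaluating at (u, v) = (15/2, 2*pi/3): E = 1, F = 0, G = 325/4.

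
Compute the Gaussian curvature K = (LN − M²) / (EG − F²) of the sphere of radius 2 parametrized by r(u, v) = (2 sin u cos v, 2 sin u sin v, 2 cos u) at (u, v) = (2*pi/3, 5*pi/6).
K = 1/4

Coefficients of the first fundamental form: E = 4, F = 0, G = 4*sin(u)^2.
Coefficients of the second fundamental form: L = -2*sin(u)/Abs(sin(u)), M = 0, N = -2*sin(u)^3/Abs(sin(u)).
Assemble K = (LN − M²)/(EG − F²) = 1/4. At (u, v) = (2*pi/3, 5*pi/6): K = 1/4.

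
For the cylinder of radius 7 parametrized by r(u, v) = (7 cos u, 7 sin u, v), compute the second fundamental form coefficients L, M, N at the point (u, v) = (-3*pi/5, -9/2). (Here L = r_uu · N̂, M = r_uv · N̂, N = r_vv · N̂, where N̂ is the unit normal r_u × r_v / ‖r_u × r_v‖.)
L = -7;  M = 0;  N = 0

Compute the unit normal N̂(u, v) = (cos(u), sin(u), 0), and the second partials r_uu, r_uv, r_vv. Take dot products:
  L(u, v) = r_uu · N̂ = -7,
  M(u, v) = r_uv · N̂ = 0,
  N(u, v) = r_vv · N̂ = 0.
Evaluating at (u, v) = (-3*pi/5, -9/2):
  L = -7, M = 0, N = 0.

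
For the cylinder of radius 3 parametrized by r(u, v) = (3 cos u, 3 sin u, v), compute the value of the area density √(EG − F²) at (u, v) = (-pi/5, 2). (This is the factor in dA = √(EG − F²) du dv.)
√(EG − F²)|_{(-pi/5, 2)} = 3

E = 9, F = 0, G = 1, so EG − F² = 9. Taking the positive square root: √(EG − F²) = 3. At (u, v) = (-pi/5, 2): 3.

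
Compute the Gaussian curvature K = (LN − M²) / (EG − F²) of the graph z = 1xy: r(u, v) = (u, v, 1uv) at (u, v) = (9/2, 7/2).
K = -4/4489

Coefficients of the first fundamental form: E = v^2 + 1, F = u*v, G = u^2 + 1.
Coefficients of the second fundamental form: L = 0, M = 1/sqrt(u^2 + v^2 + 1), N = 0.
Assemble K = (LN − M²)/(EG − F²) = 1/((u^2*v^2 - (u^2 + 1)*(v^2 + 1))*(u^2 + v^2 + 1)). At (u, v) = (9/2, 7/2): K = -4/4489.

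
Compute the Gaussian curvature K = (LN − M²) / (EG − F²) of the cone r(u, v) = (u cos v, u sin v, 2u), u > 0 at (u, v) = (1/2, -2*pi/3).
K = 0

Coefficients of the first fundamental form: E = 5, F = 0, G = u^2.
Coefficients of the second fundamental form: L = 0, M = 0, N = 2*sqrt(5)*u^2/(5*Abs(u)).
Assemble K = (LN − M²)/(EG − F²) = 0. At (u, v) = (1/2, -2*pi/3): K = 0.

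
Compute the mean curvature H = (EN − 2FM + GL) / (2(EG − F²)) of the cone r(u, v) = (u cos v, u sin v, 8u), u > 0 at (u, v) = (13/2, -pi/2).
H = 8*sqrt(65)/845

With E = 65, F = 0, G = u^2, L = 0, M = 0, N = 8*sqrt(65)*u^2/(65*Abs(u)), assemble
  H = (EN − 2FM + GL) / (2(EG − F²)) = 4*sqrt(65)/(65*Abs(u)).
At (u, v) = (13/2, -pi/2): H = 8*sqrt(65)/845.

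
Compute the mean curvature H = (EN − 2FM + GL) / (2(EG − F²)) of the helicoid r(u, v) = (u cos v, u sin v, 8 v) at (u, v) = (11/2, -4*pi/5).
H = 0

With E = 1, F = 0, G = u^2 + 64, L = 0, M = -8/sqrt(u^2 + 64), N = 0, assemble
  H = (EN − 2FM + GL) / (2(EG − F²)) = 0.
At (u, v) = (11/2, -4*pi/5): H = 0.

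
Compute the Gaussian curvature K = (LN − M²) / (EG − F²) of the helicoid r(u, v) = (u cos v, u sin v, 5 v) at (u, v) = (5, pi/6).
K = -1/100

Coefficients of the first fundamental form: E = 1, F = 0, G = u^2 + 25.
Coefficients of the second fundamental form: L = 0, M = -5/sqrt(u^2 + 25), N = 0.
Assemble K = (LN − M²)/(EG − F²) = -25/(u^2 + 25)^2. At (u, v) = (5, pi/6): K = -1/100.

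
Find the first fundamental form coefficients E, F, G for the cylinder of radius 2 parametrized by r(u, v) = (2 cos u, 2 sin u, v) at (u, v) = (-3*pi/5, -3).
E = 4;  F = 0;  G = 1

Partials: r_u = (-2*sin(u), 2*cos(u), 0), r_v = (0, 0, 1). As functions of (u, v):
  E = r_u · r_u = 4,
  F = r_u · r_v = 0,
  G = r_v · r_v = 1.
Evaluating at (u, v) = (-3*pi/5, -3): E = 4, F = 0, G = 1.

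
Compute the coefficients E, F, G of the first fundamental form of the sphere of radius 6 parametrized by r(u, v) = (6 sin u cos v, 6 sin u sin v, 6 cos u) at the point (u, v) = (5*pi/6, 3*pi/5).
E = 36;  F = 0;  G = 9

Partials: r_u = (6*cos(u)*cos(v), 6*sin(v)*cos(u), -6*sin(u)), r_v = (-6*sin(u)*sin(v), 6*sin(u)*cos(v), 0). As functions of (u, v):
  E = r_u · r_u = 36,
  F = r_u · r_v = 0,
  G = r_v · r_v = 36*sin(u)^2.
Evaluating at (u, v) = (5*pi/6, 3*pi/5): E = 36, F = 0, G = 9.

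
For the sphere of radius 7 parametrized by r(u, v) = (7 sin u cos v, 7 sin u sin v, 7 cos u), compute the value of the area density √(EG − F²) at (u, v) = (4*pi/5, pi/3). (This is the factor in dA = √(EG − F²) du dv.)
√(EG − F²)|_{(4*pi/5, pi/3)} = 49*sqrt(10 - 2*sqrt(5))/4

E = 49, F = 0, G = 49*sin(u)^2, so EG − F² = 2401*sin(u)^2. Taking the positive square root: √(EG − F²) = 49*Abs(sin(u)). At (u, v) = (4*pi/5, pi/3): 49*sqrt(10 - 2*sqrt(5))/4.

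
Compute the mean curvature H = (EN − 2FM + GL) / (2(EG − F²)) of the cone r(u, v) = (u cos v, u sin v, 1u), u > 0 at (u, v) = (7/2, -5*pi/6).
H = sqrt(2)/14

With E = 2, F = 0, G = u^2, L = 0, M = 0, N = sqrt(2)*u^2/(2*Abs(u)), assemble
  H = (EN − 2FM + GL) / (2(EG − F²)) = sqrt(2)/(4*Abs(u)).
At (u, v) = (7/2, -5*pi/6): H = sqrt(2)/14.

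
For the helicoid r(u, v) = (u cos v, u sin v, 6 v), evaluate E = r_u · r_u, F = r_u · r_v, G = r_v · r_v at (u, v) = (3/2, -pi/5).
E = 1;  F = 0;  G = 153/4

Partials: r_u = (cos(v), sin(v), 0), r_v = (-u*sin(v), u*cos(v), 6). As functions of (u, v):
  E = r_u · r_u = 1,
  F = r_u · r_v = 0,
  G = r_v · r_v = u^2 + 36.
Evaluating at (u, v) = (3/2, -pi/5): E = 1, F = 0, G = 153/4.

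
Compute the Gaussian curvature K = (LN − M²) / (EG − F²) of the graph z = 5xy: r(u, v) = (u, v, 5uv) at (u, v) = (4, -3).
K = -25/391876

Coefficients of the first fundamental form: E = 25*v^2 + 1, F = 25*u*v, G = 25*u^2 + 1.
Coefficients of the second fundamental form: L = 0, M = 5/sqrt(25*u^2 + 25*v^2 + 1), N = 0.
Assemble K = (LN − M²)/(EG − F²) = -25/(625*u^4 + 1250*u^2*v^2 + 50*u^2 + 625*v^4 + 50*v^2 + 1). At (u, v) = (4, -3): K = -25/391876.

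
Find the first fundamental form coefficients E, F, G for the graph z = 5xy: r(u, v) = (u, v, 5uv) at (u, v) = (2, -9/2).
E = 2029/4;  F = -225;  G = 101

Partials: r_u = (1, 0, 5*v), r_v = (0, 1, 5*u). As functions of (u, v):
  E = r_u · r_u = 25*v^2 + 1,
  F = r_u · r_v = 25*u*v,
  G = r_v · r_v = 25*u^2 + 1.
Evaluating at (u, v) = (2, -9/2): E = 2029/4, F = -225, G = 101.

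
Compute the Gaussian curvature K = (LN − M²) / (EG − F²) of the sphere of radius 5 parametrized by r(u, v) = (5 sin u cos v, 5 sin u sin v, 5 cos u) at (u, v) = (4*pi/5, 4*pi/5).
K = 1/25

Coefficients of the first fundamental form: E = 25, F = 0, G = 25*sin(u)^2.
Coefficients of the second fundamental form: L = -5*sin(u)/Abs(sin(u)), M = 0, N = -5*sin(u)^3/Abs(sin(u)).
Assemble K = (LN − M²)/(EG − F²) = 1/25. At (u, v) = (4*pi/5, 4*pi/5): K = 1/25.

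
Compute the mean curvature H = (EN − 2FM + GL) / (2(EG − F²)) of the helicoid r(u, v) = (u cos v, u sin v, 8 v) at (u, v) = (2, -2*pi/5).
H = 0

With E = 1, F = 0, G = u^2 + 64, L = 0, M = -8/sqrt(u^2 + 64), N = 0, assemble
  H = (EN − 2FM + GL) / (2(EG − F²)) = 0.
At (u, v) = (2, -2*pi/5): H = 0.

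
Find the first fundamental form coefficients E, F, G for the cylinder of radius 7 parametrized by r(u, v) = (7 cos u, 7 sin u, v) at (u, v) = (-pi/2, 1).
E = 49;  F = 0;  G = 1

Partials: r_u = (-7*sin(u), 7*cos(u), 0), r_v = (0, 0, 1). As functions of (u, v):
  E = r_u · r_u = 49,
  F = r_u · r_v = 0,
  G = r_v · r_v = 1.
Evaluating at (u, v) = (-pi/2, 1): E = 49, F = 0, G = 1.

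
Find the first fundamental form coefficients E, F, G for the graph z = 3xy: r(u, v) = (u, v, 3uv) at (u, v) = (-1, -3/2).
E = 85/4;  F = 27/2;  G = 10

Partials: r_u = (1, 0, 3*v), r_v = (0, 1, 3*u). As functions of (u, v):
  E = r_u · r_u = 9*v^2 + 1,
  F = r_u · r_v = 9*u*v,
  G = r_v · r_v = 9*u^2 + 1.
Evaluating at (u, v) = (-1, -3/2): E = 85/4, F = 27/2, G = 10.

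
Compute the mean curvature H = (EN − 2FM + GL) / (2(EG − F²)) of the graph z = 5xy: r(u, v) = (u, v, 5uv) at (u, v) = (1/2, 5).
H = -2500*sqrt(281)/2131947

With E = 25*v^2 + 1, F = 25*u*v, G = 25*u^2 + 1, L = 0, M = 5/sqrt(25*u^2 + 25*v^2 + 1), N = 0, assemble
  H = (EN − 2FM + GL) / (2(EG − F²)) = -125*u*v/(25*u^2 + 25*v^2 + 1)^(3/2).
At (u, v) = (1/2, 5): H = -2500*sqrt(281)/2131947.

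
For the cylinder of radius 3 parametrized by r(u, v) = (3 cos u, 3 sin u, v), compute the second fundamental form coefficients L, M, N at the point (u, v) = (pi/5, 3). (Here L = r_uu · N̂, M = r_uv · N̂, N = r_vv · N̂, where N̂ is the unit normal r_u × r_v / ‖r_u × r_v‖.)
L = -3;  M = 0;  N = 0

Compute the unit normal N̂(u, v) = (cos(u), sin(u), 0), and the second partials r_uu, r_uv, r_vv. Take dot products:
  L(u, v) = r_uu · N̂ = -3,
  M(u, v) = r_uv · N̂ = 0,
  N(u, v) = r_vv · N̂ = 0.
Evaluating at (u, v) = (pi/5, 3):
  L = -3, M = 0, N = 0.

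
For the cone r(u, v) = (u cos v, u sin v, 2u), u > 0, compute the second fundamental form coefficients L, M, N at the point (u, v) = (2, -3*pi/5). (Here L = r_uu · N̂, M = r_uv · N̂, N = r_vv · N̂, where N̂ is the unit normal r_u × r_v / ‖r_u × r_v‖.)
L = 0;  M = 0;  N = 4*sqrt(5)/5

Compute the unit normal N̂(u, v) = (-2*sqrt(5)*u*cos(v)/(5*Abs(u)), -2*sqrt(5)*u*sin(v)/(5*Abs(u)), sqrt(5)*u/(5*Abs(u))), and the second partials r_uu, r_uv, r_vv. Take dot products:
  L(u, v) = r_uu · N̂ = 0,
  M(u, v) = r_uv · N̂ = 0,
  N(u, v) = r_vv · N̂ = 2*sqrt(5)*u^2/(5*Abs(u)).
Evaluating at (u, v) = (2, -3*pi/5):
  L = 0, M = 0, N = 4*sqrt(5)/5.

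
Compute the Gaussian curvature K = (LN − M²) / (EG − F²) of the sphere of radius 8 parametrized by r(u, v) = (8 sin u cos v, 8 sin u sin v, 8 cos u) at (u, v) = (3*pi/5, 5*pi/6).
K = 1/64

Coefficients of the first fundamental form: E = 64, F = 0, G = 64*sin(u)^2.
Coefficients of the second fundamental form: L = -8*sin(u)/Abs(sin(u)), M = 0, N = -8*sin(u)^3/Abs(sin(u)).
Assemble K = (LN − M²)/(EG − F²) = 1/64. At (u, v) = (3*pi/5, 5*pi/6): K = 1/64.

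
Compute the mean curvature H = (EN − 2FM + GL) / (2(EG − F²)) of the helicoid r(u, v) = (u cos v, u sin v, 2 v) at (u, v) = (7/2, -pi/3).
H = 0

With E = 1, F = 0, G = u^2 + 4, L = 0, M = -2/sqrt(u^2 + 4), N = 0, assemble
  H = (EN − 2FM + GL) / (2(EG − F²)) = 0.
At (u, v) = (7/2, -pi/3): H = 0.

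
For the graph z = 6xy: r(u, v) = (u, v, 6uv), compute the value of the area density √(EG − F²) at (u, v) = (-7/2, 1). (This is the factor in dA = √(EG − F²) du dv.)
√(EG − F²)|_{(-7/2, 1)} = sqrt(478)

E = 36*v^2 + 1, F = 36*u*v, G = 36*u^2 + 1, so EG − F² = 36*u^2 + 36*v^2 + 1. Taking the positive square root: √(EG − F²) = sqrt(36*u^2 + 36*v^2 + 1). At (u, v) = (-7/2, 1): sqrt(478).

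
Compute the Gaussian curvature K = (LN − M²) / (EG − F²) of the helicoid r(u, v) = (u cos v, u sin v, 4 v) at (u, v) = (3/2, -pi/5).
K = -256/5329

Coefficients of the first fundamental form: E = 1, F = 0, G = u^2 + 16.
Coefficients of the second fundamental form: L = 0, M = -4/sqrt(u^2 + 16), N = 0.
Assemble K = (LN − M²)/(EG − F²) = -16/(u^2 + 16)^2. At (u, v) = (3/2, -pi/5): K = -256/5329.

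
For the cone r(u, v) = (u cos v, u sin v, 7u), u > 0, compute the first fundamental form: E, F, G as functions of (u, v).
E = 50;  F = 0;  G = u^2

Compute partials: r_u = (cos(v), sin(v), 7), r_v = (-u*sin(v), u*cos(v), 0). Then
  E = r_u · r_u = 50,
  F = r_u · r_v = 0,
  G = r_v · r_v = u^2.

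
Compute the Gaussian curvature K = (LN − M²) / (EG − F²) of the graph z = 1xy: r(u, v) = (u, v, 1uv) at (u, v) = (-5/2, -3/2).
K = -4/361

Coefficients of the first fundamental form: E = v^2 + 1, F = u*v, G = u^2 + 1.
Coefficients of the second fundamental form: L = 0, M = 1/sqrt(u^2 + v^2 + 1), N = 0.
Assemble K = (LN − M²)/(EG − F²) = 1/((u^2*v^2 - (u^2 + 1)*(v^2 + 1))*(u^2 + v^2 + 1)). At (u, v) = (-5/2, -3/2): K = -4/361.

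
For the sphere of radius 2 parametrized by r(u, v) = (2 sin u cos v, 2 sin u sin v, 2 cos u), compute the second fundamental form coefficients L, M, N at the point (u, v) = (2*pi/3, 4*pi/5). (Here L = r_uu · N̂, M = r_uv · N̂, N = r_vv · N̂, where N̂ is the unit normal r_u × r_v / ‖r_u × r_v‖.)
L = -2;  M = 0;  N = -3/2

Compute the unit normal N̂(u, v) = (sin(u)^2*cos(v)/Abs(sin(u)), sin(u)^2*sin(v)/Abs(sin(u)), sin(2*u)/(2*Abs(sin(u)))), and the second partials r_uu, r_uv, r_vv. Take dot products:
  L(u, v) = r_uu · N̂ = -2*sin(u)/Abs(sin(u)),
  M(u, v) = r_uv · N̂ = 0,
  N(u, v) = r_vv · N̂ = -2*sin(u)^3/Abs(sin(u)).
Evaluating at (u, v) = (2*pi/3, 4*pi/5):
  L = -2, M = 0, N = -3/2.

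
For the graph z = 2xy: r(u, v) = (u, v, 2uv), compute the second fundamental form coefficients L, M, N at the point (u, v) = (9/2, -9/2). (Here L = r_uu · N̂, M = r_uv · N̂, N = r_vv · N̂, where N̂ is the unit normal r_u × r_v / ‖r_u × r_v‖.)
L = 0;  M = 2*sqrt(163)/163;  N = 0

Compute the unit normal N̂(u, v) = (-2*v/sqrt(4*u^2 + 4*v^2 + 1), -2*u/sqrt(4*u^2 + 4*v^2 + 1), 1/sqrt(4*u^2 + 4*v^2 + 1)), and the second partials r_uu, r_uv, r_vv. Take dot products:
  L(u, v) = r_uu · N̂ = 0,
  M(u, v) = r_uv · N̂ = 2/sqrt(4*u^2 + 4*v^2 + 1),
  N(u, v) = r_vv · N̂ = 0.
Evaluating at (u, v) = (9/2, -9/2):
  L = 0, M = 2*sqrt(163)/163, N = 0.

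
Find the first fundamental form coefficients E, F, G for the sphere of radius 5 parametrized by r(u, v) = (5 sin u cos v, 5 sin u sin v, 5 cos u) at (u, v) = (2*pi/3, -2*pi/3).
E = 25;  F = 0;  G = 75/4

Partials: r_u = (5*cos(u)*cos(v), 5*sin(v)*cos(u), -5*sin(u)), r_v = (-5*sin(u)*sin(v), 5*sin(u)*cos(v), 0). As functions of (u, v):
  E = r_u · r_u = 25,
  F = r_u · r_v = 0,
  G = r_v · r_v = 25*sin(u)^2.
Evaluating at (u, v) = (2*pi/3, -2*pi/3): E = 25, F = 0, G = 75/4.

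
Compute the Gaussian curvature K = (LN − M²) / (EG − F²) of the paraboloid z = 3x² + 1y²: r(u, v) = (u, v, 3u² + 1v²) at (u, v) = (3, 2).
K = 12/116281

Coefficients of the first fundamental form: E = 36*u^2 + 1, F = 12*u*v, G = 4*v^2 + 1.
Coefficients of the second fundamental form: L = 6/sqrt(36*u^2 + 4*v^2 + 1), M = 0, N = 2/sqrt(36*u^2 + 4*v^2 + 1).
Assemble K = (LN − M²)/(EG − F²) = 12/(1296*u^4 + 288*u^2*v^2 + 72*u^2 + 16*v^4 + 8*v^2 + 1). At (u, v) = (3, 2): K = 12/116281.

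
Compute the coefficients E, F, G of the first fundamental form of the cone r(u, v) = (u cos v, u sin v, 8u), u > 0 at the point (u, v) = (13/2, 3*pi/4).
E = 65;  F = 0;  G = 169/4

Partials: r_u = (cos(v), sin(v), 8), r_v = (-u*sin(v), u*cos(v), 0). As functions of (u, v):
  E = r_u · r_u = 65,
  F = r_u · r_v = 0,
  G = r_v · r_v = u^2.
Evaluating at (u, v) = (13/2, 3*pi/4): E = 65, F = 0, G = 169/4.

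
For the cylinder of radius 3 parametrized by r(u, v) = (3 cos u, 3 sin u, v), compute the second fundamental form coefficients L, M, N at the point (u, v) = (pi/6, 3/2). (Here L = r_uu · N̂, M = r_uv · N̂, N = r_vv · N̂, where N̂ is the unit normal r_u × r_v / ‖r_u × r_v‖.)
L = -3;  M = 0;  N = 0

Compute the unit normal N̂(u, v) = (cos(u), sin(u), 0), and the second partials r_uu, r_uv, r_vv. Take dot products:
  L(u, v) = r_uu · N̂ = -3,
  M(u, v) = r_uv · N̂ = 0,
  N(u, v) = r_vv · N̂ = 0.
Evaluating at (u, v) = (pi/6, 3/2):
  L = -3, M = 0, N = 0.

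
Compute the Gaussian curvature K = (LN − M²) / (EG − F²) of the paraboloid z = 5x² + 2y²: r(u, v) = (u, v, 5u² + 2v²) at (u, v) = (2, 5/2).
K = 40/251001

Coefficients of the first fundamental form: E = 100*u^2 + 1, F = 40*u*v, G = 16*v^2 + 1.
Coefficients of the second fundamental form: L = 10/sqrt(100*u^2 + 16*v^2 + 1), M = 0, N = 4/sqrt(100*u^2 + 16*v^2 + 1).
Assemble K = (LN − M²)/(EG − F²) = 40/(10000*u^4 + 3200*u^2*v^2 + 200*u^2 + 256*v^4 + 32*v^2 + 1). At (u, v) = (2, 5/2): K = 40/251001.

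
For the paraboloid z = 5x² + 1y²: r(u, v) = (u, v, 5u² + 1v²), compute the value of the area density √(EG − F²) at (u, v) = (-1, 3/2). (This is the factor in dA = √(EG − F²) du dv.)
√(EG − F²)|_{(-1, 3/2)} = sqrt(110)

E = 100*u^2 + 1, F = 20*u*v, G = 4*v^2 + 1, so EG − F² = 100*u^2 + 4*v^2 + 1. Taking the positive square root: √(EG − F²) = sqrt(100*u^2 + 4*v^2 + 1). At (u, v) = (-1, 3/2): sqrt(110).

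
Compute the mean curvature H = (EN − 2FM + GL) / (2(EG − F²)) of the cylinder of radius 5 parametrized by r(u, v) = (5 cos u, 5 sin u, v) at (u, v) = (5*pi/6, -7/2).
H = -1/10

With E = 25, F = 0, G = 1, L = -5, M = 0, N = 0, assemble
  H = (EN − 2FM + GL) / (2(EG − F²)) = -1/10.
At (u, v) = (5*pi/6, -7/2): H = -1/10.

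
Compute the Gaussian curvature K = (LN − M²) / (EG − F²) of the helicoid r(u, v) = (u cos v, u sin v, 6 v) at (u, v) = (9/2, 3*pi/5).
K = -64/5625

Coefficients of the first fundamental form: E = 1, F = 0, G = u^2 + 36.
Coefficients of the second fundamental form: L = 0, M = -6/sqrt(u^2 + 36), N = 0.
Assemble K = (LN − M²)/(EG − F²) = -36/(u^2 + 36)^2. At (u, v) = (9/2, 3*pi/5): K = -64/5625.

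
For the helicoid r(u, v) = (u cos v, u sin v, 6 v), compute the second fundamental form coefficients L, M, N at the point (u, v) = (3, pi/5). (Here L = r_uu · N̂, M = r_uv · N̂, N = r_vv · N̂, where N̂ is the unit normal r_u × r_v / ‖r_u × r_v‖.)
L = 0;  M = -2*sqrt(5)/5;  N = 0

Compute the unit normal N̂(u, v) = (6*sin(v)/sqrt(u^2 + 36), -6*cos(v)/sqrt(u^2 + 36), u/sqrt(u^2 + 36)), and the second partials r_uu, r_uv, r_vv. Take dot products:
  L(u, v) = r_uu · N̂ = 0,
  M(u, v) = r_uv · N̂ = -6/sqrt(u^2 + 36),
  N(u, v) = r_vv · N̂ = 0.
Evaluating at (u, v) = (3, pi/5):
  L = 0, M = -2*sqrt(5)/5, N = 0.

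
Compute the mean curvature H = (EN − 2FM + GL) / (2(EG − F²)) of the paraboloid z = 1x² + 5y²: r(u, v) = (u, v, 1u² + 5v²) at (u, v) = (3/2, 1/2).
H = 76*sqrt(35)/1225

With E = 4*u^2 + 1, F = 20*u*v, G = 100*v^2 + 1, L = 2/sqrt(4*u^2 + 100*v^2 + 1), M = 0, N = 10/sqrt(4*u^2 + 100*v^2 + 1), assemble
  H = (EN − 2FM + GL) / (2(EG − F²)) = 2*(10*u^2 + 50*v^2 + 3)/(4*u^2 + 100*v^2 + 1)^(3/2).
At (u, v) = (3/2, 1/2): H = 76*sqrt(35)/1225.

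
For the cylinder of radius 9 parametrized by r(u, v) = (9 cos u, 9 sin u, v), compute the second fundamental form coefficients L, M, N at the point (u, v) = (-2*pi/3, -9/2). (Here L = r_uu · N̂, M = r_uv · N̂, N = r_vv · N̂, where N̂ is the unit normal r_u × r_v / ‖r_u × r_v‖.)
L = -9;  M = 0;  N = 0

Compute the unit normal N̂(u, v) = (cos(u), sin(u), 0), and the second partials r_uu, r_uv, r_vv. Take dot products:
  L(u, v) = r_uu · N̂ = -9,
  M(u, v) = r_uv · N̂ = 0,
  N(u, v) = r_vv · N̂ = 0.
Evaluating at (u, v) = (-2*pi/3, -9/2):
  L = -9, M = 0, N = 0.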